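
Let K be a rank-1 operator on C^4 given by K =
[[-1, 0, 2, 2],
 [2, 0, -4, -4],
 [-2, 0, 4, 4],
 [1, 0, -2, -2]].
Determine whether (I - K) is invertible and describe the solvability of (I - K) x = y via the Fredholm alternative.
(I - K) is singular (det(I - K) = 0, i.e. 1 ∈ sigma(K)). (I - K) x = y is solvable iff y ⊥ ker((I - K)^*) = span{(-1, 0, 2, 2)}, i.e. iff -y_1 + 2y_3 + 2y_4 = 0. When solvable, the solutions are x = y + c·(1, -2, 2, -1), c arbitrary (ker(I - K) = span{(1, -2, 2, -1)}, dimension 1).

K has rank 1, so it is an outer product K = u v^T: every row of K is a multiple of one row vector. Reading off the entries, u = (1, -2, 2, -1) and v = (-1, 0, 2, 2) (row i of K equals u_i·v^T). A rank-one matrix u v^T satisfies K u = u (v·u) and kills the (3)-dimensional subspace v^⊥, so its characteristic polynomial is lambda^3 (lambda - v·u) with v·u = tr K = 1. Hence the eigenvalues of I - K are 1 (multiplicity 3) and 1 - (1) = 0, so det(I - K) = 0. (Direct check: I - K =
[[2, 0, -2, -2],
 [-2, 1, 4, 4],
 [2, 0, -3, -4],
 [-1, 0, 2, 3]]
has determinant 0.) So 1 is an eigenvalue of K and (I - K) is not invertible. The finite-dimensional Fredholm alternative says: either (I - K) is invertible, or ker(I - K) ≠ {0} and then range(I - K) = ker((I - K)^*)^⊥, with dim ker(I - K) = dim ker((I - K)^*). We are in the second case, so we need both kernels. Kernel of I - K: (I - K) u = u - u (v·u) = u - u = 0, so ker(I - K) = span{u} = span{(1, -2, 2, -1)} (it is exactly 1-dimensional because rank(I - K) = 3). Kernel of the adjoint: K is real, so (I - K)^* = I - K^T = I - v u^T, and (I - v u^T) v = v - v (u·v) = 0; hence ker((I - K)^*) = span{v} = span{(-1, 0, 2, 2)}. Therefore (I - K) x = y is solvable iff <y, v> = 0, i.e. iff -y_1 + 2y_3 + 2y_4 = 0. When this holds, K y = u (v·y) = 0, so (I - K) y = y and x = y is a particular solution; the full solution set is the line x = y + c·u = y + c·(1, -2, 2, -1), c ∈ C.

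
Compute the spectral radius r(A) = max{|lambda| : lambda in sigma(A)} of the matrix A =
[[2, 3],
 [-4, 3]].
r(A) = sqrt(18) ≈ 4.2426

The eigenvalues of A are the roots of its characteristic polynomial. With M = A (coefficients from the trace and determinant):
  p(λ) = det(λ I - M) = λ^2 - 5λ + 18.
For λ^2 - 5λ + 18 the discriminant is -47. It is negative, so the roots are the complex-conjugate pair λ = 5/2 ± (sqrt(47)/2) i ≈ 2.5 ± 3.4278i. For a conjugate pair the product of the roots equals the constant term, so |λ|^2 = 18 and |λ| = sqrt(18) ≈ 4.2426.
Thus the eigenvalues (to 4 decimals) are 2.5 ± 3.4278i (modulus 4.2426). The spectral radius is the largest modulus: r(A) = sqrt(18) ≈ 4.2426. (Cross-check: r(A) ≤ ||A||_2 ≈ 5.0083; equality holds whenever A is normal, though it can also hold for some non-normal A.)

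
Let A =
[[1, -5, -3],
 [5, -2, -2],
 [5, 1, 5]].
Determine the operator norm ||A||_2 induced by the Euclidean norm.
||A||_2 ≈ 7.7468 (= sqrt(largest eigenvalue of A^T A))

||A||_2 = sigma_max(A) = sqrt(lambda_max(A^T A)). Form the symmetric matrix M = A^T A =
[[51, -10, 12],
 [-10, 30, 24],
 [12, 24, 38]].
Its characteristic polynomial (trace, sum of principal 2x2 minors, determinant of M give the coefficients) is
  p(λ) = det(λ I - M) = λ^3 - 119λ^2 + 3788λ - 14884.
No integer candidate from the rational root theorem (±divisors of 14884) is a root, so the roots are irrational. The cubic discriminant is Δ = 238395024 > 0, so there are three distinct real roots. p(4) = -1572 and p(5) = 1206 have opposite signs, so a root lies in (4, 5); Newton's method refines it to λ ≈ 4.5565. p(54) = 128 and p(55) = -144 have opposite signs, so a root lies in (54, 55); Newton's method refines it to λ ≈ 54.4305. p(60) = -4 and p(61) = 366 have opposite signs, so a root lies in (60, 61); Newton's method refines it to λ ≈ 60.013. Check (Vieta): the three roots sum to 119, matching tr M = 119.
So the eigenvalues of A^T A are ≈ 4.5565, 54.4305, 60.013 (all ≥ 0, as they must be for A^T A). The largest is λ_max ≈ 60.013, hence ||A||_2 = sqrt(λ_max) ≈ 7.7468.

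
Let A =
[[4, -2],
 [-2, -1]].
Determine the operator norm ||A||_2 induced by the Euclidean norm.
||A||_2 = sqrt((25 + sqrt(369))/2) ≈ 4.7016 (= sqrt(largest eigenvalue of A^T A))

||A||_2 = sigma_max(A) = sqrt(lambda_max(A^T A)). Form the symmetric matrix M = A^T A =
[[20, -6],
 [-6, 5]].
Its characteristic polynomial (trace, determinant of M give the coefficients) is
  p(λ) = det(λ I - M) = λ^2 - 25λ + 64.
For λ^2 - 25λ + 64 the discriminant is 369. It is nonnegative but not a perfect square, so the roots are real and irrational: λ = (25 ± sqrt(369))/2 ≈ 22.1047, 2.8953.
So the eigenvalues of A^T A are ≈ 2.8953, 22.1047 (all ≥ 0, as they must be for A^T A). The largest is λ_max = (25 + sqrt(369))/2 ≈ 22.1047, hence ||A||_2 = sqrt(λ_max) = sqrt((25 + sqrt(369))/2) ≈ 4.7016.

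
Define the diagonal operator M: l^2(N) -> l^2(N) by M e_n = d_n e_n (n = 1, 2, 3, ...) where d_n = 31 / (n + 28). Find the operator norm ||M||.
||M|| = 31/29 (attained at n = 1)

For M diagonal, ||M|| = sup_n |d_n| = sup_n 31/(n + 28). This is positive and strictly decreasing in n, so the supremum is attained at n = 1: d_1 = 31/(1 + 28) = 31/29. Hence ||M|| = 31/29.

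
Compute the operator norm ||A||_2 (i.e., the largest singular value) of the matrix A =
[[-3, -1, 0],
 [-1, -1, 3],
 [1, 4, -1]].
||A||_2 ≈ 5.1996 (= sqrt(largest eigenvalue of A^T A))

||A||_2 = sigma_max(A) = sqrt(lambda_max(A^T A)). Form the symmetric matrix M = A^T A =
[[11, 8, -4],
 [8, 18, -7],
 [-4, -7, 10]].
Its characteristic polynomial (trace, sum of principal 2x2 minors, determinant of M give the coefficients) is
  p(λ) = det(λ I - M) = λ^3 - 39λ^2 + 359λ - 961.
No integer candidate from the rational root theorem (±divisors of 961) is a root, so the roots are irrational. The cubic discriminant is Δ = 186880 > 0, so there are three distinct real roots. p(5) = -16 and p(6) = 5 have opposite signs, so a root lies in (5, 6); Newton's method refines it to λ ≈ 5.494. p(6) = 5 and p(7) = -16 have opposite signs, so a root lies in (6, 7); Newton's method refines it to λ ≈ 6.4697. p(27) = -16 and p(28) = 467 have opposite signs, so a root lies in (27, 28); Newton's method refines it to λ ≈ 27.0362. Check (Vieta): the three roots sum to 39, matching tr M = 39.
So the eigenvalues of A^T A are ≈ 5.494, 6.4697, 27.0362 (all ≥ 0, as they must be for A^T A). The largest is λ_max ≈ 27.0362, hence ||A||_2 = sqrt(λ_max) ≈ 5.1996.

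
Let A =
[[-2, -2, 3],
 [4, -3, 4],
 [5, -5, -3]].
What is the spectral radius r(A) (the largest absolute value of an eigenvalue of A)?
r(A) ≈ 6.1062

The eigenvalues of A are the roots of its characteristic polynomial. With M = A (coefficients from the trace, the sum of principal 2x2 minors, and det A):
  p(λ) = det(λ I - M) = λ^3 + 8λ^2 + 34λ + 137.
No integer candidate from the rational root theorem (±divisors of 137) is a root, so the roots are irrational. The cubic discriminant is Δ = -199819 < 0, so there is one real root and a complex-conjugate pair. p(-7) = -52 and p(-6) = 5 have opposite signs, so a root lies in (-7, -6); Newton's method refines it to λ ≈ -6.1062. Dividing out (λ - (-6.1062)) leaves approximately λ^2 + 1.8938λ + 22.4361. For λ^2 + 1.8938λ + 22.4361 the discriminant is -86.1582. It is negative, so the remaining roots are the complex-conjugate pair λ ≈ -0.9469 ± 4.6411i. Their product equals the constant term, so |λ|^2 ≈ 22.4361 and |λ| ≈ 4.7367.
Thus the eigenvalues (to 4 decimals) are -6.1062 (modulus 6.1062); -0.9469 ± 4.6411i (modulus 4.7367). The spectral radius is the largest modulus: r(A) ≈ 6.1062. (Cross-check: r(A) ≤ ||A||_2 ≈ 8.6463; equality holds whenever A is normal, though it can also hold for some non-normal A.)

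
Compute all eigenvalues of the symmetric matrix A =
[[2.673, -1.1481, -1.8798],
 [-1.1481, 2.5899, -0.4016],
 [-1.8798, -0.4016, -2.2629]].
sigma(A) ≈ {-3, 2, 4}

A is real symmetric, so its spectrum consists of real eigenvalues. Expanding the characteristic polynomial of the displayed matrix gives
  det(λ I - A) = p(λ) = λ^3 + (-3)λ^2 + (-10)λ + (24).
Solving p(λ) = 0 yields eigenvalues ≈ -3, 2, 4. (A is shown rounded to 4 decimals, so these recover the underlying integer eigenvalues to within that precision.)
Verification: the trace of A = 3 equals the sum of eigenvalues 3, and det(A) ≈ -23.9992 matches the eigenvalue product -24.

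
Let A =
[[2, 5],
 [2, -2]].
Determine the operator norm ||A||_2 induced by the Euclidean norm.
||A||_2 = sqrt((37 + sqrt(585))/2) ≈ 5.5311 (= sqrt(largest eigenvalue of A^T A))

||A||_2 = sigma_max(A) = sqrt(lambda_max(A^T A)). Form the symmetric matrix M = A^T A =
[[8, 6],
 [6, 29]].
Its characteristic polynomial (trace, determinant of M give the coefficients) is
  p(λ) = det(λ I - M) = λ^2 - 37λ + 196.
For λ^2 - 37λ + 196 the discriminant is 585. It is nonnegative but not a perfect square, so the roots are real and irrational: λ = (37 ± sqrt(585))/2 ≈ 30.5934, 6.4066.
So the eigenvalues of A^T A are ≈ 6.4066, 30.5934 (all ≥ 0, as they must be for A^T A). The largest is λ_max = (37 + sqrt(585))/2 ≈ 30.5934, hence ||A||_2 = sqrt(λ_max) = sqrt((37 + sqrt(585))/2) ≈ 5.5311.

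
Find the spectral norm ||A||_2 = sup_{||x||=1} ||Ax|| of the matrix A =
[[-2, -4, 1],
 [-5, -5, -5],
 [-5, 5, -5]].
||A||_2 ≈ 10.039 (= sqrt(largest eigenvalue of A^T A))

||A||_2 = sigma_max(A) = sqrt(lambda_max(A^T A)). Form the symmetric matrix M = A^T A =
[[54, 8, 48],
 [8, 66, -4],
 [48, -4, 51]].
Its characteristic polynomial (trace, sum of principal 2x2 minors, determinant of M give the coefficients) is
  p(λ) = det(λ I - M) = λ^3 - 171λ^2 + 7300λ - 22500.
No integer candidate from the rational root theorem (±divisors of 22500) is a root, so the roots are irrational. The cubic discriminant is Δ = 44058650000 > 0, so there are three distinct real roots. p(3) = -2112 and p(4) = 4028 have opposite signs, so a root lies in (3, 4); Newton's method refines it to λ ≈ 3.3381. p(66) = 1920 and p(67) = -256 have opposite signs, so a root lies in (66, 67); Newton's method refines it to λ ≈ 66.881. p(100) = -2500 and p(101) = 730 have opposite signs, so a root lies in (100, 101); Newton's method refines it to λ ≈ 100.7809. Check (Vieta): the three roots sum to 171, matching tr M = 171.
So the eigenvalues of A^T A are ≈ 3.3381, 66.881, 100.7809 (all ≥ 0, as they must be for A^T A). The largest is λ_max ≈ 100.7809, hence ||A||_2 = sqrt(λ_max) ≈ 10.039.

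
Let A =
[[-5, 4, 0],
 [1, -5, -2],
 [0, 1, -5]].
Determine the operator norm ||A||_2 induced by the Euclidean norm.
||A||_2 ≈ 7.8165 (= sqrt(largest eigenvalue of A^T A))

||A||_2 = sigma_max(A) = sqrt(lambda_max(A^T A)). Form the symmetric matrix M = A^T A =
[[26, -25, -2],
 [-25, 42, 5],
 [-2, 5, 29]].
Its characteristic polynomial (trace, sum of principal 2x2 minors, determinant of M give the coefficients) is
  p(λ) = det(λ I - M) = λ^3 - 97λ^2 + 2410λ - 13225.
No integer candidate from the rational root theorem (±divisors of 13225) is a root, so the roots are irrational. The cubic discriminant is Δ = 1304558825 > 0, so there are three distinct real roots. p(7) = -765 and p(8) = 359 have opposite signs, so a root lies in (7, 8); Newton's method refines it to λ ≈ 7.6659. p(28) = 159 and p(29) = -523 have opposite signs, so a root lies in (28, 29); Newton's method refines it to λ ≈ 28.2363. p(61) = -171 and p(62) = 1655 have opposite signs, so a root lies in (61, 62); Newton's method refines it to λ ≈ 61.0979. Check (Vieta): the three roots sum to 97, matching tr M = 97.
So the eigenvalues of A^T A are ≈ 7.6659, 28.2363, 61.0979 (all ≥ 0, as they must be for A^T A). The largest is λ_max ≈ 61.0979, hence ||A||_2 = sqrt(λ_max) ≈ 7.8165.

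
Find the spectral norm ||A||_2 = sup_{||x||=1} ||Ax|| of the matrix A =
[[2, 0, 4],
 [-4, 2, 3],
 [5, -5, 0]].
||A||_2 ≈ 8.4828 (= sqrt(largest eigenvalue of A^T A))

||A||_2 = sigma_max(A) = sqrt(lambda_max(A^T A)). Form the symmetric matrix M = A^T A =
[[45, -33, -4],
 [-33, 29, 6],
 [-4, 6, 25]].
Its characteristic polynomial (trace, sum of principal 2x2 minors, determinant of M give the coefficients) is
  p(λ) = det(λ I - M) = λ^3 - 99λ^2 + 2014λ - 4900.
No integer candidate from the rational root theorem (±divisors of 4900) is a root, so the roots are irrational. The cubic discriminant is Δ = 4997776820 > 0, so there are three distinct real roots. p(2) = -1260 and p(3) = 278 have opposite signs, so a root lies in (2, 3); Newton's method refines it to λ ≈ 2.8101. p(24) = 236 and p(25) = -800 have opposite signs, so a root lies in (24, 25); Newton's method refines it to λ ≈ 24.2322. p(71) = -3054 and p(72) = 140 have opposite signs, so a root lies in (71, 72); Newton's method refines it to λ ≈ 71.9576. Check (Vieta): the three roots sum to 99, matching tr M = 99.
So the eigenvalues of A^T A are ≈ 2.8101, 24.2322, 71.9576 (all ≥ 0, as they must be for A^T A). The largest is λ_max ≈ 71.9576, hence ||A||_2 = sqrt(λ_max) ≈ 8.4828.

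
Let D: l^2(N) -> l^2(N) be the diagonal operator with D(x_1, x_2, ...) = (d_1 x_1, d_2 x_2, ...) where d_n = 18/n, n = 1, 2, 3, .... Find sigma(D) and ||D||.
sigma(D) = {18/n : n ≥ 1} ∪ {0}; ||D|| = 18

A bounded diagonal operator on l^2 with diagonal entries d_n has spectrum equal to the closure of {d_n : n ≥ 1}: every d_n is an eigenvalue (with eigenvector e_n), so {d_n} ⊂ sigma(D); the spectrum is closed, so its closure is too; and for lambda not in the closure, (D - lambda I) has bounded inverse (the diagonal entries 1/(d_n - lambda) are bounded). For our sequence d_n = 18/n, n = 1, 2, 3, ...:
  - {d_n} = {18/n : n ≥ 1}; the only limit point is 0
  - closure = {18/n : n ≥ 1} ∪ {0}
For the norm: a diagonal operator has ||D|| = sup_n |d_n|. Here d_n = 18/n is positive and decreasing, so sup_n |d_n| = d_1 = 18. So ||D|| = 18.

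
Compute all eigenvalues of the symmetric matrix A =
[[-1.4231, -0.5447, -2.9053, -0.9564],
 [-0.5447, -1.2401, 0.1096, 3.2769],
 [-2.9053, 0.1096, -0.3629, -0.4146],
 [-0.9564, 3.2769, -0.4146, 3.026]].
sigma(A) ≈ {-4, -3, 2, 5}

A is real symmetric, so its spectrum consists of real eigenvalues. Expanding the characteristic polynomial of the displayed matrix gives
  det(λ I - A) = p(λ) = λ^4 + (0)λ^3 + (-27)λ^2 + (-14.0021)λ + (119.9961).
Solving p(λ) = 0 yields eigenvalues ≈ -4, -3, 2, 5. (A is shown rounded to 4 decimals, so these recover the underlying integer eigenvalues to within that precision.)
Verification: the trace of A = 0 equals the sum of eigenvalues 0, and det(A) ≈ 119.9961 matches the eigenvalue product 120.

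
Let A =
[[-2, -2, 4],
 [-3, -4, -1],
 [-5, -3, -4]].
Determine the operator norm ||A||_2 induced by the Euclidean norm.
||A||_2 ≈ 8.4807 (= sqrt(largest eigenvalue of A^T A))

||A||_2 = sigma_max(A) = sqrt(lambda_max(A^T A)). Form the symmetric matrix M = A^T A =
[[38, 31, 15],
 [31, 29, 8],
 [15, 8, 33]].
Its characteristic polynomial (trace, sum of principal 2x2 minors, determinant of M give the coefficients) is
  p(λ) = det(λ I - M) = λ^3 - 100λ^2 + 2063λ - 3136.
No integer candidate from the rational root theorem (±divisors of 3136) is a root, so the roots are irrational. The cubic discriminant is Δ = 6275124820 > 0, so there are three distinct real roots. p(1) = -1172 and p(2) = 598 have opposite signs, so a root lies in (1, 2); Newton's method refines it to λ ≈ 1.6499. p(26) = 478 and p(27) = -652 have opposite signs, so a root lies in (26, 27); Newton's method refines it to λ ≈ 26.4275. p(71) = -2852 and p(72) = 248 have opposite signs, so a root lies in (71, 72); Newton's method refines it to λ ≈ 71.9226. Check (Vieta): the three roots sum to 100, matching tr M = 100.
So the eigenvalues of A^T A are ≈ 1.6499, 26.4275, 71.9226 (all ≥ 0, as they must be for A^T A). The largest is λ_max ≈ 71.9226, hence ||A||_2 = sqrt(λ_max) ≈ 8.4807.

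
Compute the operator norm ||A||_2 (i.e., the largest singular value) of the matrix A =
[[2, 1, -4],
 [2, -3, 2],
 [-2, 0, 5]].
||A||_2 ≈ 7.1917 (= sqrt(largest eigenvalue of A^T A))

||A||_2 = sigma_max(A) = sqrt(lambda_max(A^T A)). Form the symmetric matrix M = A^T A =
[[12, -4, -14],
 [-4, 10, -10],
 [-14, -10, 45]].
Its characteristic polynomial (trace, sum of principal 2x2 minors, determinant of M give the coefficients) is
  p(λ) = det(λ I - M) = λ^3 - 67λ^2 + 798λ - 400.
No integer candidate from the rational root theorem (±divisors of 400) is a root, so the roots are irrational. The cubic discriminant is Δ = 725349188 > 0, so there are three distinct real roots. p(0) = -400 and p(1) = 332 have opposite signs, so a root lies in (0, 1); Newton's method refines it to λ ≈ 0.5241. p(14) = 384 and p(15) = -130 have opposite signs, so a root lies in (14, 15); Newton's method refines it to λ ≈ 14.7554. p(51) = -1318 and p(52) = 536 have opposite signs, so a root lies in (51, 52); Newton's method refines it to λ ≈ 51.7204. Check (Vieta): the three roots sum to 67, matching tr M = 67.
So the eigenvalues of A^T A are ≈ 0.5241, 14.7554, 51.7204 (all ≥ 0, as they must be for A^T A). The largest is λ_max ≈ 51.7204, hence ||A||_2 = sqrt(λ_max) ≈ 7.1917.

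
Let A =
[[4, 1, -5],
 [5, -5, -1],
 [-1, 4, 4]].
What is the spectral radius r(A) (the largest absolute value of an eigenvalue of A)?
r(A) ≈ 6.1201

The eigenvalues of A are the roots of its characteristic polynomial. With M = A (coefficients from the trace, the sum of principal 2x2 minors, and det A):
  p(λ) = det(λ I - M) = λ^3 - 3λ^2 - 30λ + 158.
No integer candidate from the rational root theorem (±divisors of 158) is a root, so the roots are irrational. The cubic discriminant is Δ = -284904 < 0, so there is one real root and a complex-conjugate pair. p(-7) = -122 and p(-6) = 14 have opposite signs, so a root lies in (-7, -6); Newton's method refines it to λ ≈ -6.1201. Dividing out (λ - (-6.1201)) leaves approximately λ^2 - 9.1201λ + 25.8164. For λ^2 - 9.1201λ + 25.8164 the discriminant is -20.0889. It is negative, so the remaining roots are the complex-conjugate pair λ ≈ 4.5601 ± 2.241i. Their product equals the constant term, so |λ|^2 ≈ 25.8164 and |λ| ≈ 5.081.
Thus the eigenvalues (to 4 decimals) are -6.1201 (modulus 6.1201); 4.5601 ± 2.241i (modulus 5.081). The spectral radius is the largest modulus: r(A) ≈ 6.1201. (Cross-check: r(A) ≤ ||A||_2 ≈ 9.4373; equality holds whenever A is normal, though it can also hold for some non-normal A.)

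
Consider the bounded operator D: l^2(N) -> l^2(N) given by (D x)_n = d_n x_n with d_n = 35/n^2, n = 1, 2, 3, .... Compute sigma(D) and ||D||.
sigma(D) = {35/n^2 : n ≥ 1} ∪ {0}; ||D|| = 35

A bounded diagonal operator on l^2 with diagonal entries d_n has spectrum equal to the closure of {d_n : n ≥ 1}: every d_n is an eigenvalue (with eigenvector e_n), so {d_n} ⊂ sigma(D); the spectrum is closed, so its closure is too; and for lambda not in the closure, (D - lambda I) has bounded inverse (the diagonal entries 1/(d_n - lambda) are bounded). For our sequence d_n = 35/n^2, n = 1, 2, 3, ...:
  - {d_n} = {35/n^2 : n ≥ 1}; the only limit point is 0
  - closure = {35/n^2 : n ≥ 1} ∪ {0}
For the norm: a diagonal operator has ||D|| = sup_n |d_n|. Here d_n = 35/n^2 is positive and decreasing, so sup_n |d_n| = d_1 = 35. So ||D|| = 35.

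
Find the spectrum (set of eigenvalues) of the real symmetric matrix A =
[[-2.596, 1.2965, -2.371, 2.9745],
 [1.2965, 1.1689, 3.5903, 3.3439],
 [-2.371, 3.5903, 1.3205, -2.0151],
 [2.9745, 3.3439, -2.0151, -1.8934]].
sigma(A) ≈ {-6, -5, 4, 5}

A is real symmetric, so its spectrum consists of real eigenvalues. Expanding the characteristic polynomial of the displayed matrix gives
  det(λ I - A) = p(λ) = λ^4 + (2)λ^3 + (-49)λ^2 + (-50)λ + (599.9977).
Solving p(λ) = 0 yields eigenvalues ≈ -6, -5, 4, 5. (A is shown rounded to 4 decimals, so these recover the underlying integer eigenvalues to within that precision.)
Verification: the trace of A = -2 equals the sum of eigenvalues -2, and det(A) ≈ 599.9977 matches the eigenvalue product 600.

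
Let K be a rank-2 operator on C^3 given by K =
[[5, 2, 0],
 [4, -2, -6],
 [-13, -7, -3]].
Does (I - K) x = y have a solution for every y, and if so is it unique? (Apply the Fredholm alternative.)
(I - K) is invertible (det(I - K) = -68 ≠ 0), so for every y in C^3 the equation (I - K) x = y has a unique solution.

K has rank 2 and factors as K = U V^T = u1 v1^T + u2 v2^T with u1 = (1, 2, -2), v1 = (2, -1, -3), u2 = (-1, 0, 3), v2 = (-3, -3, -3) (multiplying out reproduces the displayed K). The nonzero eigenvalues of U V^T coincide with those of the 2 x 2 matrix G = V^T U = [[v1·u1, v1·u2], [v2·u1, v2·u2]] = [[6, -11], [-3, -6]], and by the Sylvester determinant identity det(I_3 - U V^T) = det(I_2 - V^T U) = det([[-5, 11], [3, 7]]) = (-5)(7) - (11)(3) = -68. (Direct check: I - K =
[[-4, -2, 0],
 [-4, 3, 6],
 [13, 7, 4]]
has determinant -68.) The finite-dimensional Fredholm alternative says: either (I - K) is invertible, or ker(I - K) ≠ {0} and then range(I - K) = ker((I - K)^*)^⊥, with dim ker(I - K) = dim ker((I - K)^*). Since det(I - K) ≠ 0, 1 is not an eigenvalue of K and ker(I - K) = {0}, so we are in the first case: for every y there is a unique x = (I - K)^(-1) y. (Explicitly, by the Woodbury identity, (I - U V^T)^(-1) = I + U (I_2 - G)^(-1) V^T.)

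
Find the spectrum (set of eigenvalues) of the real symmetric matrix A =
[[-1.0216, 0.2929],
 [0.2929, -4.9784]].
sigma(A) ≈ {-5, -1}

A is real symmetric, so its spectrum consists of real eigenvalues. Expanding the characteristic polynomial of the displayed matrix gives
  det(λ I - A) = p(λ) = λ^2 + (6)λ + (5).
Solving p(λ) = 0 yields eigenvalues ≈ -5, -1. (A is shown rounded to 4 decimals, so these recover the underlying integer eigenvalues to within that precision.)
Verification: the trace of A = -6 equals the sum of eigenvalues -6, and det(A) ≈ 5.0001 matches the eigenvalue product 5.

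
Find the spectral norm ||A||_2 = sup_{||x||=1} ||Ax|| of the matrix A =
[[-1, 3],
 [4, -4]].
||A||_2 = sqrt((42 + sqrt(1508))/2) ≈ 6.3574 (= sqrt(largest eigenvalue of A^T A))

||A||_2 = sigma_max(A) = sqrt(lambda_max(A^T A)). Form the symmetric matrix M = A^T A =
[[17, -19],
 [-19, 25]].
Its characteristic polynomial (trace, determinant of M give the coefficients) is
  p(λ) = det(λ I - M) = λ^2 - 42λ + 64.
For λ^2 - 42λ + 64 the discriminant is 1508. It is nonnegative but not a perfect square, so the roots are real and irrational: λ = (42 ± sqrt(1508))/2 ≈ 40.4165, 1.5835.
So the eigenvalues of A^T A are ≈ 1.5835, 40.4165 (all ≥ 0, as they must be for A^T A). The largest is λ_max = (42 + sqrt(1508))/2 ≈ 40.4165, hence ||A||_2 = sqrt(λ_max) = sqrt((42 + sqrt(1508))/2) ≈ 6.3574.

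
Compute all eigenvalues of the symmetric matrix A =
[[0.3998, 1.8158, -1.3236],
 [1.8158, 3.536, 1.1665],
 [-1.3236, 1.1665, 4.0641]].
sigma(A) ≈ {-1, 4, 5}

A is real symmetric, so its spectrum consists of real eigenvalues. Expanding the characteristic polynomial of the displayed matrix gives
  det(λ I - A) = p(λ) = λ^3 + (-8)λ^2 + (11)λ + (20).
Solving p(λ) = 0 yields eigenvalues ≈ -1, 4, 5. (A is shown rounded to 4 decimals, so these recover the underlying integer eigenvalues to within that precision.)
Verification: the trace of A = 8 equals the sum of eigenvalues 8, and det(A) ≈ -20.0004 matches the eigenvalue product -20.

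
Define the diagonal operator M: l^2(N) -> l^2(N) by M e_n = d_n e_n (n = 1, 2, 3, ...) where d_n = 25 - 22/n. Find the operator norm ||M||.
||M|| = 25

For a diagonal operator on l^2 with entries d_n, ||M|| = sup_n |d_n|. Here d_1 = 3, d_2 = 14, ..., and d_n = 25 - 22/n increases monotonically toward 25. All terms lie in [3, 25), so |d_n| = d_n and the supremum is the limit 25, which is not attained by any individual d_n. Hence ||M|| = 25.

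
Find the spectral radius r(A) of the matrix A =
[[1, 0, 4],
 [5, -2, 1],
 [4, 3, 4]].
r(A) ≈ 7.6511

The eigenvalues of A are the roots of its characteristic polynomial. With M = A (coefficients from the trace, the sum of principal 2x2 minors, and det A):
  p(λ) = det(λ I - M) = λ^3 - 3λ^2 - 25λ - 81.
No integer candidate from the rational root theorem (±divisors of 81) is a root, so the roots are irrational. The cubic discriminant is Δ = -227120 < 0, so there is one real root and a complex-conjugate pair. p(7) = -60 and p(8) = 39 have opposite signs, so a root lies in (7, 8); Newton's method refines it to λ ≈ 7.6511. Dividing out (λ - (7.6511)) leaves approximately λ^2 + 4.6511λ + 10.5866. For λ^2 + 4.6511λ + 10.5866 the discriminant is -20.7134. It is negative, so the remaining roots are the complex-conjugate pair λ ≈ -2.3256 ± 2.2756i. Their product equals the constant term, so |λ|^2 ≈ 10.5866 and |λ| ≈ 3.2537.
Thus the eigenvalues (to 4 decimals) are 7.6511 (modulus 7.6511); -2.3256 ± 2.2756i (modulus 3.2537). The spectral radius is the largest modulus: r(A) ≈ 7.6511. (Cross-check: r(A) ≤ ||A||_2 ≈ 8.0097; equality holds whenever A is normal, though it can also hold for some non-normal A.)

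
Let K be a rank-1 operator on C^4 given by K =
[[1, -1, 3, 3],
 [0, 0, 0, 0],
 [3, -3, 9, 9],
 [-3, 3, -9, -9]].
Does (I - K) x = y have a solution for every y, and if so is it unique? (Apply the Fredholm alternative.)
(I - K) is singular (det(I - K) = 0, i.e. 1 ∈ sigma(K)). (I - K) x = y is solvable iff y ⊥ ker((I - K)^*) = span{(1, -1, 3, 3)}, i.e. iff y_1 - y_2 + 3y_3 + 3y_4 = 0. When solvable, the solutions are x = y + c·(1, 0, 3, -3), c arbitrary (ker(I - K) = span{(1, 0, 3, -3)}, dimension 1).

K has rank 1, so it is an outer product K = u v^T: every row of K is a multiple of one row vector. Reading off the entries, u = (1, 0, 3, -3) and v = (1, -1, 3, 3) (row i of K equals u_i·v^T). A rank-one matrix u v^T satisfies K u = u (v·u) and kills the (3)-dimensional subspace v^⊥, so its characteristic polynomial is lambda^3 (lambda - v·u) with v·u = tr K = 1. Hence the eigenvalues of I - K are 1 (multiplicity 3) and 1 - (1) = 0, so det(I - K) = 0. (Direct check: I - K =
[[0, 1, -3, -3],
 [0, 1, 0, 0],
 [-3, 3, -8, -9],
 [3, -3, 9, 10]]
has determinant 0.) So 1 is an eigenvalue of K and (I - K) is not invertible. The finite-dimensional Fredholm alternative says: either (I - K) is invertible, or ker(I - K) ≠ {0} and then range(I - K) = ker((I - K)^*)^⊥, with dim ker(I - K) = dim ker((I - K)^*). We are in the second case, so we need both kernels. Kernel of I - K: (I - K) u = u - u (v·u) = u - u = 0, so ker(I - K) = span{u} = span{(1, 0, 3, -3)} (it is exactly 1-dimensional because rank(I - K) = 3). Kernel of the adjoint: K is real, so (I - K)^* = I - K^T = I - v u^T, and (I - v u^T) v = v - v (u·v) = 0; hence ker((I - K)^*) = span{v} = span{(1, -1, 3, 3)}. Therefore (I - K) x = y is solvable iff <y, v> = 0, i.e. iff y_1 - y_2 + 3y_3 + 3y_4 = 0. When this holds, K y = u (v·y) = 0, so (I - K) y = y and x = y is a particular solution; the full solution set is the line x = y + c·u = y + c·(1, 0, 3, -3), c ∈ C.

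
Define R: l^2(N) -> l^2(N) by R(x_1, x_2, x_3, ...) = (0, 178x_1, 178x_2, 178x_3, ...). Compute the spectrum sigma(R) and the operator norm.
sigma(R) = closed disk {z in C : |z| ≤ 178}; ||R|| = 178

Note R = 178·U where U is the unit right shift (U x)_k = x_{k-1} (with x_0 := 0); so ||R|| = 178||U|| and sigma(R) = 178·sigma(U). ||R x||^2 = sum_{k≥1} |178x_k|^2 = 31684||x||^2, so ||R|| = 178 and sigma(R) ⊂ {|z| ≤ 178}. For any |lambda| < 178, the equation (R - lambda I) x = 0 forces x_1 = 0, then 178x_k = lambda x_{k+1} ⇒ x = 0, so R has no eigenvalues. But (R - lambda I) is not surjective for |lambda| < 178: solving (R - lambda I) x = e_1 would require x_n proportional to (lambda/178)^(-n), which is not in l^2. So every |lambda| < 178 lies in the residual spectrum. The boundary |lambda| = 178 is in the approximate point spectrum (the spectrum is closed). Hence sigma(R) is the closed disk of radius 178.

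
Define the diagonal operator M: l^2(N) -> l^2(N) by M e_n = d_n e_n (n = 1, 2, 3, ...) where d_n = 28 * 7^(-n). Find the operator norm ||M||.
||M|| = 4 (attained at n = 1)

For M diagonal, ||M|| = sup_n |d_n|. The sequence d_n = 28 * 7^(-n) is positive and strictly decreasing (ratio 7^(-1) < 1), so the supremum is d_1 = 28/7 = 4. Hence ||M|| = 4.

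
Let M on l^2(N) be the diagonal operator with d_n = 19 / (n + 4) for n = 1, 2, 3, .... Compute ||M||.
||M|| = 19/5 (attained at n = 1)

For M diagonal, ||M|| = sup_n |d_n| = sup_n 19/(n + 4). This is positive and strictly decreasing in n, so the supremum is attained at n = 1: d_1 = 19/(1 + 4) = 19/5. Hence ||M|| = 19/5.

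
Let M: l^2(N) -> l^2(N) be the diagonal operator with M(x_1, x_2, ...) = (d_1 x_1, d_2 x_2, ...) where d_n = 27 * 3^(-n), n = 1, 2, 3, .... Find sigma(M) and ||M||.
sigma(M) = {27 * 3^(-n) : n ≥ 1} ∪ {0}; ||M|| = 9

A bounded diagonal operator on l^2 with diagonal entries d_n has spectrum equal to the closure of {d_n : n ≥ 1}: every d_n is an eigenvalue (with eigenvector e_n), so {d_n} ⊂ sigma(M); the spectrum is closed, so its closure is too; and for lambda not in the closure, (M - lambda I) has bounded inverse (the diagonal entries 1/(d_n - lambda) are bounded). For our sequence d_n = 27 * 3^(-n), n = 1, 2, 3, ...:
  - {d_n} = {27 * 3^(-n) : n ≥ 1}; the only limit point is 0
  - closure = {27 * 3^(-n) : n ≥ 1} ∪ {0}
For the norm: a diagonal operator has ||M|| = sup_n |d_n|. Here d_n = 27 * 3^(-n) is positive and decreasing, so sup_n |d_n| = d_1 = 27/3 = 9. So ||M|| = 9.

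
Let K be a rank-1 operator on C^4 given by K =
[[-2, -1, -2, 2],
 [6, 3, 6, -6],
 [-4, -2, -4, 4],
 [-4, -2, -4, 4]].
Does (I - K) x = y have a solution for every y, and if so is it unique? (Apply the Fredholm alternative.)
(I - K) is singular (det(I - K) = 0, i.e. 1 ∈ sigma(K)). (I - K) x = y is solvable iff y ⊥ ker((I - K)^*) = span{(-2, -1, -2, 2)}, i.e. iff -2y_1 - y_2 - 2y_3 + 2y_4 = 0. When solvable, the solutions are x = y + c·(1, -3, 2, 2), c arbitrary (ker(I - K) = span{(1, -3, 2, 2)}, dimension 1).

K has rank 1, so it is an outer product K = u v^T: every row of K is a multiple of one row vector. Reading off the entries, u = (1, -3, 2, 2) and v = (-2, -1, -2, 2) (row i of K equals u_i·v^T). A rank-one matrix u v^T satisfies K u = u (v·u) and kills the (3)-dimensional subspace v^⊥, so its characteristic polynomial is lambda^3 (lambda - v·u) with v·u = tr K = 1. Hence the eigenvalues of I - K are 1 (multiplicity 3) and 1 - (1) = 0, so det(I - K) = 0. (Direct check: I - K =
[[3, 1, 2, -2],
 [-6, -2, -6, 6],
 [4, 2, 5, -4],
 [4, 2, 4, -3]]
has determinant 0.) So 1 is an eigenvalue of K and (I - K) is not invertible. The finite-dimensional Fredholm alternative says: either (I - K) is invertible, or ker(I - K) ≠ {0} and then range(I - K) = ker((I - K)^*)^⊥, with dim ker(I - K) = dim ker((I - K)^*). We are in the second case, so we need both kernels. Kernel of I - K: (I - K) u = u - u (v·u) = u - u = 0, so ker(I - K) = span{u} = span{(1, -3, 2, 2)} (it is exactly 1-dimensional because rank(I - K) = 3). Kernel of the adjoint: K is real, so (I - K)^* = I - K^T = I - v u^T, and (I - v u^T) v = v - v (u·v) = 0; hence ker((I - K)^*) = span{v} = span{(-2, -1, -2, 2)}. Therefore (I - K) x = y is solvable iff <y, v> = 0, i.e. iff -2y_1 - y_2 - 2y_3 + 2y_4 = 0. When this holds, K y = u (v·y) = 0, so (I - K) y = y and x = y is a particular solution; the full solution set is the line x = y + c·u = y + c·(1, -3, 2, 2), c ∈ C.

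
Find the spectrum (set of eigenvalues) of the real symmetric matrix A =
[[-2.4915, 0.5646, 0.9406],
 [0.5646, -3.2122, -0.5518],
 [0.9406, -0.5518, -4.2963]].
sigma(A) ≈ {-5, -3, -2}

A is real symmetric, so its spectrum consists of real eigenvalues. Expanding the characteristic polynomial of the displayed matrix gives
  det(λ I - A) = p(λ) = λ^3 + (10)λ^2 + (31)λ + (30).
Solving p(λ) = 0 yields eigenvalues ≈ -5, -3, -2. (A is shown rounded to 4 decimals, so these recover the underlying integer eigenvalues to within that precision.)
Verification: the trace of A = -10 equals the sum of eigenvalues -10, and det(A) ≈ -30.0001 matches the eigenvalue product -30.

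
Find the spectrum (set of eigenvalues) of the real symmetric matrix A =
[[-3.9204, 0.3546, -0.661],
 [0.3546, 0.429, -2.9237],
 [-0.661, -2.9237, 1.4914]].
sigma(A) ≈ {-4, -2, 4}

A is real symmetric, so its spectrum consists of real eigenvalues. Expanding the characteristic polynomial of the displayed matrix gives
  det(λ I - A) = p(λ) = λ^3 + (2)λ^2 + (-16)λ + (-31.999).
Solving p(λ) = 0 yields eigenvalues ≈ -4, -2, 4. (A is shown rounded to 4 decimals, so these recover the underlying integer eigenvalues to within that precision.)
Verification: the trace of A = -2 equals the sum of eigenvalues -2, and det(A) ≈ 31.9990 matches the eigenvalue product 32.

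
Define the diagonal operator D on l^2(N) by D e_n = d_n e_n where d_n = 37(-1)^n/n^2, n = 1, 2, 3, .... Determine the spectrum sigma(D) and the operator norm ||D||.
sigma(D) = {37(-1)^n/n^2 : n ≥ 1} ∪ {0}; ||D|| = 37

A bounded diagonal operator on l^2 with diagonal entries d_n has spectrum equal to the closure of {d_n : n ≥ 1}: every d_n is an eigenvalue (with eigenvector e_n), so {d_n} ⊂ sigma(D); the spectrum is closed, so its closure is too; and for lambda not in the closure, (D - lambda I) has bounded inverse (the diagonal entries 1/(d_n - lambda) are bounded). For our sequence d_n = 37(-1)^n/n^2, n = 1, 2, 3, ...:
  - {d_n} = {37(-1)^n/n^2 : n ≥ 1}; the only limit point is 0
  - closure = {37(-1)^n/n^2 : n ≥ 1} ∪ {0}
For the norm: a diagonal operator has ||D|| = sup_n |d_n|. Here |d_n| = 37/n^2 is decreasing, so sup_n |d_n| = |d_1| = 37. So ||D|| = 37.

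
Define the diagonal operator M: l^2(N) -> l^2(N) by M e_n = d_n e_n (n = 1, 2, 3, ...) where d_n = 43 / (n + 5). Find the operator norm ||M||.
||M|| = 43/6 (attained at n = 1)

For M diagonal, ||M|| = sup_n |d_n| = sup_n 43/(n + 5). This is positive and strictly decreasing in n, so the supremum is attained at n = 1: d_1 = 43/(1 + 5) = 43/6. Hence ||M|| = 43/6.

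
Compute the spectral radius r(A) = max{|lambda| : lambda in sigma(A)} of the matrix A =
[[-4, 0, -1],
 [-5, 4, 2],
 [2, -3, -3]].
r(A) ≈ 3.9352

The eigenvalues of A are the roots of its characteristic polynomial. With M = A (coefficients from the trace, the sum of principal 2x2 minors, and det A):
  p(λ) = det(λ I - M) = λ^3 + 3λ^2 - 8λ - 17.
No integer candidate from the rational root theorem (±divisors of 17) is a root, so the roots are irrational. The cubic discriminant is Δ = 4001 > 0, so there are three distinct real roots. p(-4) = -1 and p(-3) = 7 have opposite signs, so a root lies in (-4, -3); Newton's method refines it to λ ≈ -3.9352. p(-2) = 3 and p(-1) = -7 have opposite signs, so a root lies in (-2, -1); Newton's method refines it to λ ≈ -1.6628. p(2) = -13 and p(3) = 13 have opposite signs, so a root lies in (2, 3); Newton's method refines it to λ ≈ 2.598. Check (Vieta): the three roots sum to -3, matching tr M = -3.
Thus the eigenvalues (to 4 decimals) are -3.9352 (modulus 3.9352); -1.6628 (modulus 1.6628); 2.598 (modulus 2.598). The spectral radius is the largest modulus: r(A) ≈ 3.9352. (Cross-check: r(A) ≤ ||A||_2 ≈ 8.3539; equality holds whenever A is normal, though it can also hold for some non-normal A.)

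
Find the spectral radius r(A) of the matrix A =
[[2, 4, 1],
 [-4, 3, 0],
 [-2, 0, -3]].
r(A) ≈ 4.6845

The eigenvalues of A are the roots of its characteristic polynomial. With M = A (coefficients from the trace, the sum of principal 2x2 minors, and det A):
  p(λ) = det(λ I - M) = λ^3 - 2λ^2 + 9λ + 60.
No integer candidate from the rational root theorem (±divisors of 60) is a root, so the roots are irrational. The cubic discriminant is Δ = -117312 < 0, so there is one real root and a complex-conjugate pair. p(-3) = -12 and p(-2) = 26 have opposite signs, so a root lies in (-3, -2); Newton's method refines it to λ ≈ -2.7342. Dividing out (λ - (-2.7342)) leaves approximately λ^2 - 4.7342λ + 21.9443. For λ^2 - 4.7342λ + 21.9443 the discriminant is -65.3644. It is negative, so the remaining roots are the complex-conjugate pair λ ≈ 2.3671 ± 4.0424i. Their product equals the constant term, so |λ|^2 ≈ 21.9443 and |λ| ≈ 4.6845.
Thus the eigenvalues (to 4 decimals) are -2.7342 (modulus 2.7342); 2.3671 ± 4.0424i (modulus 4.6845). The spectral radius is the largest modulus: r(A) ≈ 4.6845. (Cross-check: r(A) ≤ ||A||_2 ≈ 5.389; equality holds whenever A is normal, though it can also hold for some non-normal A.)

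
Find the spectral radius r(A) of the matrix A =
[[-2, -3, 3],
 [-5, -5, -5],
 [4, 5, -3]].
r(A) ≈ 5.6747

The eigenvalues of A are the roots of its characteristic polynomial. With M = A (coefficients from the trace, the sum of principal 2x2 minors, and det A):
  p(λ) = det(λ I - M) = λ^3 + 10λ^2 + 29λ - 10.
No integer candidate from the rational root theorem (±divisors of 10) is a root, so the roots are irrational. The cubic discriminant is Δ = -28356 < 0, so there is one real root and a complex-conjugate pair. p(0) = -10 and p(1) = 30 have opposite signs, so a root lies in (0, 1); Newton's method refines it to λ ≈ 0.3105. Dividing out (λ - (0.3105)) leaves approximately λ^2 + 10.3105λ + 32.2018. For λ^2 + 10.3105λ + 32.2018 the discriminant is -22.5001. It is negative, so the remaining roots are the complex-conjugate pair λ ≈ -5.1553 ± 2.3717i. Their product equals the constant term, so |λ|^2 ≈ 32.2018 and |λ| ≈ 5.6747.
Thus the eigenvalues (to 4 decimals) are 0.3105 (modulus 0.3105); -5.1553 ± 2.3717i (modulus 5.6747). The spectral radius is the largest modulus: r(A) ≈ 5.6747. (Cross-check: r(A) ≤ ||A||_2 ≈ 10.1956; equality holds whenever A is normal, though it can also hold for some non-normal A.)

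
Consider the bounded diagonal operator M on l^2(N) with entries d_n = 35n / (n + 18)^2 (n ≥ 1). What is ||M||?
||M|| = 35/72 (attained at n = 18)

For M diagonal, ||M|| = sup_n |d_n|. Treat f(x) = 35x / (x + 18)^2 for real x > 0. By the quotient rule, f'(x) = 35(18 - x)/(x + 18)^3, which is positive for x < 18 and negative for x > 18. So f has a unique maximum at x = 18, and since 18 is a positive integer, the supremum over n ≥ 1 is attained at n = 18: d_18 = 35·18/(18 + 18)^2 = 35·18/1296 = 35/72. Hence ||M|| = 35/72.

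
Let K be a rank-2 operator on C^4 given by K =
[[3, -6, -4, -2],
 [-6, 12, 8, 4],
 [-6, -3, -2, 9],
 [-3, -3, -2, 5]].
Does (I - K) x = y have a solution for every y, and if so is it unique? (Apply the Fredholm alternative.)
(I - K) is invertible (det(I - K) = 42 ≠ 0), so for every y in C^4 the equation (I - K) x = y has a unique solution.

K has rank 2 and factors as K = U V^T = u1 v1^T + u2 v2^T with u1 = (1, -2, -2, -1), v1 = (3, -3, -2, -3), u2 = (1, -2, 3, 2), v2 = (0, -3, -2, 1) (multiplying out reproduces the displayed K). The nonzero eigenvalues of U V^T coincide with those of the 2 x 2 matrix G = V^T U = [[v1·u1, v1·u2], [v2·u1, v2·u2]] = [[16, -3], [9, 2]], and by the Sylvester determinant identity det(I_4 - U V^T) = det(I_2 - V^T U) = det([[-15, 3], [-9, -1]]) = (-15)(-1) - (3)(-9) = 42. (Direct check: I - K =
[[-2, 6, 4, 2],
 [6, -11, -8, -4],
 [6, 3, 3, -9],
 [3, 3, 2, -4]]
has determinant 42.) The finite-dimensional Fredholm alternative says: either (I - K) is invertible, or ker(I - K) ≠ {0} and then range(I - K) = ker((I - K)^*)^⊥, with dim ker(I - K) = dim ker((I - K)^*). Since det(I - K) ≠ 0, 1 is not an eigenvalue of K and ker(I - K) = {0}, so we are in the first case: for every y there is a unique x = (I - K)^(-1) y. (Explicitly, by the Woodbury identity, (I - U V^T)^(-1) = I + U (I_2 - G)^(-1) V^T.)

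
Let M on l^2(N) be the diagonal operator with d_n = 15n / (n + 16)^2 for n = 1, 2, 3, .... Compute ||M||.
||M|| = 15/64 (attained at n = 16)

For M diagonal, ||M|| = sup_n |d_n|. Treat f(x) = 15x / (x + 16)^2 for real x > 0. By the quotient rule, f'(x) = 15(16 - x)/(x + 16)^3, which is positive for x < 16 and negative for x > 16. So f has a unique maximum at x = 16, and since 16 is a positive integer, the supremum over n ≥ 1 is attained at n = 16: d_16 = 15·16/(16 + 16)^2 = 15·16/1024 = 15/64. Hence ||M|| = 15/64.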